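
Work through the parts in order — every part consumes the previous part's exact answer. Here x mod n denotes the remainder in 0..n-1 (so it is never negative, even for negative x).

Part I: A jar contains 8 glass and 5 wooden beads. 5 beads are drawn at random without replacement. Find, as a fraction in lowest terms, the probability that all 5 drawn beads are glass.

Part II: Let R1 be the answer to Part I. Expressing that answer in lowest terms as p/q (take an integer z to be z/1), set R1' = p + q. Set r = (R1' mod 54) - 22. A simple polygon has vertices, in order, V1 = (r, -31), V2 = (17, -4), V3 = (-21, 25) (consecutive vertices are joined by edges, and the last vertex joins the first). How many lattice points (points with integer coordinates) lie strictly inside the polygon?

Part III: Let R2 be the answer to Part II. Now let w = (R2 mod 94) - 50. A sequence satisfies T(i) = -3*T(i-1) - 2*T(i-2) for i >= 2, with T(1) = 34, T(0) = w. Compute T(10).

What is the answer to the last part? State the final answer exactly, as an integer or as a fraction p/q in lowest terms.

-4122

Part I: total draws C(13,5) = 1287; favorable C(8,5) = 56; P = 56/1287; answer 56/1287
Part II: R1 = 56/1287; threaded value p + q = 1343; r = 25; cross terms: (25*-4 - 17*-31)=427, (17*25 - -21*-4)=341, (-21*-31 - 25*25)=26; twice the area = |794| = 794; area = 397; boundary points = 1 + 1 + 2 = 4; strictly interior points = area - boundary/2 + 1 = 396; answer 396
Part III: R2 = 396; w = -30; T(2) = -3*(34) - 2*(-30) = -42; iterating: T(2)=-42, T(3)=58, T(4)=-90, T(5)=154, T(6)=-282, T(7)=538, T(8)=-1050, T(9)=2074, T(10)=-4122; answer -4122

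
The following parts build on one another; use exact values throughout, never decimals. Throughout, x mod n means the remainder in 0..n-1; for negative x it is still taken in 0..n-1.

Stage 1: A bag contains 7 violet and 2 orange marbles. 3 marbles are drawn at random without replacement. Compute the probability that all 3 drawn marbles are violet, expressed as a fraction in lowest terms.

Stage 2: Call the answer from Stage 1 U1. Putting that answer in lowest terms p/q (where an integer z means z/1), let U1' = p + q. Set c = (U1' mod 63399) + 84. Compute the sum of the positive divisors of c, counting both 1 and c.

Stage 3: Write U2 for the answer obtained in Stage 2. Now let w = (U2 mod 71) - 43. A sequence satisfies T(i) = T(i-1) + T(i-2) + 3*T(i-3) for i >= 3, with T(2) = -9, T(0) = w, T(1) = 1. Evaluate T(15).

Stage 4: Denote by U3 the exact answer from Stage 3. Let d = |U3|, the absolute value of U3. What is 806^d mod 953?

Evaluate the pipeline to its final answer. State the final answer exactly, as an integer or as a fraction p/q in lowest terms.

67

Stage 1: total draws C(9,3) = 84; favorable C(7,3) = 35; P = 5/12; answer 5/12
Stage 2: U1 = 5/12; threaded value p + q = 17; c = 101; 101 is prime, so its only divisors are 1 and 101; sigma = 1 + 101 = 102; answer 102
Stage 3: U2 = 102; w = -12; T(3) = 1*(-9) + 1*(1) + 3*(-12) = -44; iterating: T(3)=-44, T(4)=-50, T(5)=-121, T(6)=-303, T(7)=-574, T(8)=-1240, T(9)=-2723, T(10)=-5685, T(11)=-12128, T(12)=-25982, T(13)=-55165, T(14)=-117531, T(15)=-250642; answer -250642
Stage 4: U3 = -250642; d = 250642; squarings mod 953: 806^1=806, 806^2=643, 806^4=800, 806^8=537, 806^16=563, 806^32=573, 806^64=497, 806^128=182, 806^256=722, 806^512=946, 806^1024=49, 806^2048=495, 806^4096=104, 806^8192=333, 806^16384=341, 806^32768=15, 806^65536=225, 806^131072=116; 806^250642 = 806^2 * 806^16 * 806^256 * 806^512 * 806^4096 * 806^16384 * 806^32768 * 806^65536 * 806^131072 = 67 (mod 953); answer 67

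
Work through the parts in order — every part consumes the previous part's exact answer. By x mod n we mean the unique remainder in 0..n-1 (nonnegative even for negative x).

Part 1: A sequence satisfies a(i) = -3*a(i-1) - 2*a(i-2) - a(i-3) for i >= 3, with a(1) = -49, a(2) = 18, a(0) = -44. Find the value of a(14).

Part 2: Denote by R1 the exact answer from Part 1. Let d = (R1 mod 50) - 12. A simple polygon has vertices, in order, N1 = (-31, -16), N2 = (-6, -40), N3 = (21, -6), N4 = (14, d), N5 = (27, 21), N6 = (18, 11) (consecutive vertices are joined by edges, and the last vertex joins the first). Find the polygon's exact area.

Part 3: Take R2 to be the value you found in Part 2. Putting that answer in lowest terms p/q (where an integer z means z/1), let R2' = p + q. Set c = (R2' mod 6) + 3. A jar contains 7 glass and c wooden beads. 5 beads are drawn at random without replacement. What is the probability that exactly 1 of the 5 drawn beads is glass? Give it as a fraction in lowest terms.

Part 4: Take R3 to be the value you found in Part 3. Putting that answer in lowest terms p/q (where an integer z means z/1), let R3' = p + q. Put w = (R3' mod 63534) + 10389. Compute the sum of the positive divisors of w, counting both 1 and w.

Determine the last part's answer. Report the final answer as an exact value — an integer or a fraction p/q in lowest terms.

Part 1: a(3) = -3*(18) - 2*(-49) - 1*(-44) = 88; iterating: a(3)=88, a(4)=-251, a(5)=559, a(6)=-1263, a(7)=2922, a(8)=-6799, a(9)=15816, a(10)=-36772, a(11)=85483, a(12)=-198721, a(13)=461969, a(14)=-1073948; answer -1073948
Part 2: R1 = -1073948; d = -10; cross terms: (-31*-40 - -6*-16)=1144, (-6*-6 - 21*-40)=876, (21*-10 - 14*-6)=-126, (14*21 - 27*-10)=564, (27*11 - 18*21)=-81, (18*-16 - -31*11)=53; twice the area = |2430| = 2430; area = 1215; answer 1215
Part 3: R2 = 1215; threaded value p + q = 1216; c = 7; total draws C(14,5) = 2002; favorable C(7,1)*C(7,4) = 245; P = 35/286; answer 35/286
Part 4: R3 = 35/286; threaded value p + q = 321; w = 10710; 10710 = 2 * 3^2 * 5 * 7 * 17; sigma = (1 + 2) * (1 + 3 + 9) * (1 + 5) * (1 + 7) * (1 + 17) = 3 * 13 * 6 * 8 * 18 = 33696; answer 33696

33696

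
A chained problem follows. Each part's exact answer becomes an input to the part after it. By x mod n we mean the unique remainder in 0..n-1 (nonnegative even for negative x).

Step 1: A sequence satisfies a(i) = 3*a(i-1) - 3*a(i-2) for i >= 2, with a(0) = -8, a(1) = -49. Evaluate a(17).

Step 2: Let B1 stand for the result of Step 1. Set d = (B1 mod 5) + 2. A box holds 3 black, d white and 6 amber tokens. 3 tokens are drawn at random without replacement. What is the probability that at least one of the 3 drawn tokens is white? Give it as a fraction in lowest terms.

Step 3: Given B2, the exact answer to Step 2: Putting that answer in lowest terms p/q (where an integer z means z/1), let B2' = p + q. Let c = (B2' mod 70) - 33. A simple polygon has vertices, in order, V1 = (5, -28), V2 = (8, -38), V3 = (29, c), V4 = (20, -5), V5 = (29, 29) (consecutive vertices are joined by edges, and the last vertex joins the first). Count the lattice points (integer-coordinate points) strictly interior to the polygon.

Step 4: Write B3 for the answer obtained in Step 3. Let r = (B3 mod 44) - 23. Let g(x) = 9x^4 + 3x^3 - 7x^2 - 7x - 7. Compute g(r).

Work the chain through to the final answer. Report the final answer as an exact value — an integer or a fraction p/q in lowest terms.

Step 1: a(2) = 3*(-49) - 3*(-8) = -123; iterating: a(2)=-123, a(3)=-222, a(4)=-297, a(5)=-225, a(6)=216, a(7)=1323, a(8)=3321, a(9)=5994, a(10)=8019, a(11)=6075, a(12)=-5832, a(13)=-35721, a(14)=-89667, a(15)=-161838, a(16)=-216513, a(17)=-164025; answer -164025
Step 2: B1 = -164025; d = 2; total draws C(11,3) = 165; complement C(9,3) = 84; favorable 165 - 84 = 81; P = 27/55; answer 27/55
Step 3: B2 = 27/55; threaded value p + q = 82; c = -21; cross terms: (5*-38 - 8*-28)=34, (8*-21 - 29*-38)=934, (29*-5 - 20*-21)=275, (20*29 - 29*-5)=725, (29*-28 - 5*29)=-957; twice the area = |1011| = 1011; area = 1011/2; boundary points = 1 + 1 + 1 + 1 + 3 = 7; strictly interior points = area - boundary/2 + 1 = 503; answer 503
Step 4: B3 = 503; r = -4; 9*(-4)^4 + 3*(-4)^3 - 7*(-4)^2 - 7*(-4)^1 - 7 = (2304) + (-192) + (-112) + (28) + (-7) = 2021; answer 2021

2021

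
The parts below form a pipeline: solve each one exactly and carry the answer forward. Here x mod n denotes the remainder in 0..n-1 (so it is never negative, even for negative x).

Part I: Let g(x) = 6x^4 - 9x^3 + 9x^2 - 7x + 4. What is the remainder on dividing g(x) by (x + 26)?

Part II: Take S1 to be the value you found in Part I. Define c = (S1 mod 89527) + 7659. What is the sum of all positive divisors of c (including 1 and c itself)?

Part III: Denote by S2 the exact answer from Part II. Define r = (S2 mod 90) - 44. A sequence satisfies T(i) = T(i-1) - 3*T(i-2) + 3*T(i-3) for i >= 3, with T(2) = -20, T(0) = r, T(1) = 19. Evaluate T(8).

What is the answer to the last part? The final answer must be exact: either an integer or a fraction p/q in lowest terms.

Part I: remainder = value at the root: 6*(-26)^4 - 9*(-26)^3 + 9*(-26)^2 - 7*(-26)^1 + 4 = (2741856) + (158184) + (6084) + (182) + (4) = 2906310; answer 2906310
Part II: S1 = 2906310; c = 49105; 49105 = 5 * 7 * 23 * 61; sigma = (1 + 5) * (1 + 7) * (1 + 23) * (1 + 61) = 6 * 8 * 24 * 62 = 71424; answer 71424
Part III: S2 = 71424; r = 10; T(3) = 1*(-20) - 3*(19) + 3*(10) = -47; iterating: T(3)=-47, T(4)=70, T(5)=151, T(6)=-200, T(7)=-443, T(8)=610; answer 610

610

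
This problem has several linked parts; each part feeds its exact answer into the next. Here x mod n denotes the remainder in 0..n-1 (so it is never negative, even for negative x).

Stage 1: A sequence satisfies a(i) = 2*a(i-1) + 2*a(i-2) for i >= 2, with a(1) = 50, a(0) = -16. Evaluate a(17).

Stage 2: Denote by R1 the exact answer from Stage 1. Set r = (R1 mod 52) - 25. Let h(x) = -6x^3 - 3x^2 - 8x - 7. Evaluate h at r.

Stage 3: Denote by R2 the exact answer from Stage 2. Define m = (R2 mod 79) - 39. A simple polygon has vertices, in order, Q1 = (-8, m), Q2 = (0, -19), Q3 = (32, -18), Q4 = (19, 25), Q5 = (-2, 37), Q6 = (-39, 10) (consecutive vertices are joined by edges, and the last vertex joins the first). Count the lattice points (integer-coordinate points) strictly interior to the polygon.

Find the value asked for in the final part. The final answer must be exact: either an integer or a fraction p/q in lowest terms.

Stage 1: a(2) = 2*(50) + 2*(-16) = 68; iterating: a(2)=68, a(3)=236, a(4)=608, a(5)=1688, a(6)=4592, a(7)=12560, a(8)=34304, a(9)=93728, a(10)=256064, a(11)=699584, a(12)=1911296, a(13)=5221760, a(14)=14266112, a(15)=38975744, a(16)=106483712, a(17)=290918912; answer 290918912
Stage 2: R1 = 290918912; r = -1; -6*(-1)^3 - 3*(-1)^2 - 8*(-1)^1 - 7 = (6) + (-3) + (8) + (-7) = 4; answer 4
Stage 3: R2 = 4; m = -35; cross terms: (-8*-19 - 0*-35)=152, (0*-18 - 32*-19)=608, (32*25 - 19*-18)=1142, (19*37 - -2*25)=753, (-2*10 - -39*37)=1423, (-39*-35 - -8*10)=1445; twice the area = |5523| = 5523; area = 5523/2; boundary points = 8 + 1 + 1 + 3 + 1 + 1 = 15; strictly interior points = area - boundary/2 + 1 = 2755; answer 2755

2755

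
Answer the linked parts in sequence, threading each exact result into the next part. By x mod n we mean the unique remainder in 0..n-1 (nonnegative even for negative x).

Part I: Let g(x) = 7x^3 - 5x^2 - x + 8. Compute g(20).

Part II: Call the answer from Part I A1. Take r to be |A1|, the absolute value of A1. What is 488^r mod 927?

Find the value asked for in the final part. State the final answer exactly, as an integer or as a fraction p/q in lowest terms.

478

Part I: 7*(20)^3 - 5*(20)^2 - 1*(20)^1 + 8 = (56000) + (-2000) + (-20) + (8) = 53988; answer 53988
Part II: A1 = 53988; r = 53988; squarings mod 927: 488^1=488, 488^2=832, 488^4=682, 488^8=697, 488^16=61, 488^32=13, 488^64=169, 488^128=751, 488^256=385, 488^512=832, 488^1024=682, 488^2048=697, 488^4096=61, 488^8192=13, 488^16384=169, 488^32768=751; 488^53988 = 488^4 * 488^32 * 488^64 * 488^128 * 488^512 * 488^4096 * 488^16384 * 488^32768 = 478 (mod 927); answer 478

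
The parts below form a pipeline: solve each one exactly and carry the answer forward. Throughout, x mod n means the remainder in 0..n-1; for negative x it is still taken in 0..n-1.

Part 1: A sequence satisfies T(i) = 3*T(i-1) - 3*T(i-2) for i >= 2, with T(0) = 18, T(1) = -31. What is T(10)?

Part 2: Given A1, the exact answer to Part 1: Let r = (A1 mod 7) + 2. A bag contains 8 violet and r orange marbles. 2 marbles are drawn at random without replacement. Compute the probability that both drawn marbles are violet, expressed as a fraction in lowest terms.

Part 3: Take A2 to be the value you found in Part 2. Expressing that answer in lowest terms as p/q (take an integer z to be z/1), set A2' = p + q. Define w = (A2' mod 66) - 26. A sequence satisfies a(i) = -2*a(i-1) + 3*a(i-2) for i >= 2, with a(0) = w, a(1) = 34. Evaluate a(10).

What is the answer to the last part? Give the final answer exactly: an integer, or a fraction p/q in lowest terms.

Part 1: T(2) = 3*(-31) - 3*(18) = -147; iterating: T(2)=-147, T(3)=-348, T(4)=-603, T(5)=-765, T(6)=-486, T(7)=837, T(8)=3969, T(9)=9396, T(10)=16281; answer 16281
Part 2: A1 = 16281; r = 8; total draws C(16,2) = 120; favorable C(8,2) = 28; P = 7/30; answer 7/30
Part 3: A2 = 7/30; threaded value p + q = 37; w = 11; a(2) = -2*(34) + 3*(11) = -35; iterating: a(2)=-35, a(3)=172, a(4)=-449, a(5)=1414, a(6)=-4175, a(7)=12592, a(8)=-37709, a(9)=113194, a(10)=-339515; answer -339515

-339515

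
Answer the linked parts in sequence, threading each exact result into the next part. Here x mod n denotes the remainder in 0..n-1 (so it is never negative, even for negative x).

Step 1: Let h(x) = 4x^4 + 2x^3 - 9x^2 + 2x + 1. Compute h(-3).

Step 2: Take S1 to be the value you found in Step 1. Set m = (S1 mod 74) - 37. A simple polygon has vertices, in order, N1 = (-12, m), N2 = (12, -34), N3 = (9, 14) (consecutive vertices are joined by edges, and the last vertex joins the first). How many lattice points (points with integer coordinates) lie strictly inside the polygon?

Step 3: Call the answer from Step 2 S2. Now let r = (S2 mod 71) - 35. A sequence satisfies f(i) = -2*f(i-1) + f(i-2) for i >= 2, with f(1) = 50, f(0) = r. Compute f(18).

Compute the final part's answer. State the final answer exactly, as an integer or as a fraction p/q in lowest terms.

Step 1: 4*(-3)^4 + 2*(-3)^3 - 9*(-3)^2 + 2*(-3)^1 + 1 = (324) + (-54) + (-81) + (-6) + (1) = 184; answer 184
Step 2: S1 = 184; m = -1; cross terms: (-12*-34 - 12*-1)=420, (12*14 - 9*-34)=474, (9*-1 - -12*14)=159; twice the area = |1053| = 1053; area = 1053/2; boundary points = 3 + 3 + 3 = 9; strictly interior points = area - boundary/2 + 1 = 523; answer 523
Step 3: S2 = 523; r = -9; f(2) = -2*(50) + 1*(-9) = -109; iterating: f(2)=-109, f(3)=268, f(4)=-645, f(5)=1558, f(6)=-3761, f(7)=9080, f(8)=-21921, f(9)=52922, f(10)=-127765, f(11)=308452, f(12)=-744669, f(13)=1797790, f(14)=-4340249, f(15)=10478288, f(16)=-25296825, f(17)=61071938, f(18)=-147440701; answer -147440701

-147440701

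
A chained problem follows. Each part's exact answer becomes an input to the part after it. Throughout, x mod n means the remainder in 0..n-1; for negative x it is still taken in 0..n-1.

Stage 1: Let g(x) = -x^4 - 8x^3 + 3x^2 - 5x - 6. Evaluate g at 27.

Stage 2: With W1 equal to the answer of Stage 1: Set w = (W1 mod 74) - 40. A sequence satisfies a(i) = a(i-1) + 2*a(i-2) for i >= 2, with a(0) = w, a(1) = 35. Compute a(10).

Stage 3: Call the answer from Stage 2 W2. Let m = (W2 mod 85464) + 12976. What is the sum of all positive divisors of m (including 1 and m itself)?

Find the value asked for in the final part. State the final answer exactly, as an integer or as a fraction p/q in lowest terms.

14700

Stage 1: -1*(27)^4 - 8*(27)^3 + 3*(27)^2 - 5*(27)^1 - 6 = (-531441) + (-157464) + (2187) + (-135) + (-6) = -686859; answer -686859
Stage 2: W1 = -686859; w = -31; a(2) = 1*(35) + 2*(-31) = -27; iterating: a(2)=-27, a(3)=43, a(4)=-11, a(5)=75, a(6)=53, a(7)=203, a(8)=309, a(9)=715, a(10)=1333; answer 1333
Stage 3: W2 = 1333; m = 14309; 14309 = 41 * 349; sigma = (1 + 41) * (1 + 349) = 42 * 350 = 14700; answer 14700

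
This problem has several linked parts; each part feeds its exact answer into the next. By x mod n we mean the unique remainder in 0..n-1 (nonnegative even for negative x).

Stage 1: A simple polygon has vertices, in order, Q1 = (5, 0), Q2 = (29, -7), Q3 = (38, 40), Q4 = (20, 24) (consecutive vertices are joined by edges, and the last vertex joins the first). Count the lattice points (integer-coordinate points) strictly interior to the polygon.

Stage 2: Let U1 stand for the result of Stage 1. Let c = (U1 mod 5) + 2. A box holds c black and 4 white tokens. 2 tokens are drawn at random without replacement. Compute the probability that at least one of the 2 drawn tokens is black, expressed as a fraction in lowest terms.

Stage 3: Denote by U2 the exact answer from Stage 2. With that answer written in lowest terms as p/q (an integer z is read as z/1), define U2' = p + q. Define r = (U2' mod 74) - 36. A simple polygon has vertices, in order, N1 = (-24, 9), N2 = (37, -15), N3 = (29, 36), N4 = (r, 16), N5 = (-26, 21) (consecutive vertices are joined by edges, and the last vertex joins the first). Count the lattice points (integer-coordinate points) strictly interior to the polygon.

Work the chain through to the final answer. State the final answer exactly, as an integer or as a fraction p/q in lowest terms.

1530

Stage 1: cross terms: (5*-7 - 29*0)=-35, (29*40 - 38*-7)=1426, (38*24 - 20*40)=112, (20*0 - 5*24)=-120; twice the area = |1383| = 1383; area = 1383/2; boundary points = 1 + 1 + 2 + 3 = 7; strictly interior points = area - boundary/2 + 1 = 689; answer 689
Stage 2: U1 = 689; c = 6; total draws C(10,2) = 45; complement C(4,2) = 6; favorable 45 - 6 = 39; P = 13/15; answer 13/15
Stage 3: U2 = 13/15; threaded value p + q = 28; r = -8; cross terms: (-24*-15 - 37*9)=27, (37*36 - 29*-15)=1767, (29*16 - -8*36)=752, (-8*21 - -26*16)=248, (-26*9 - -24*21)=270; twice the area = |3064| = 3064; area = 1532; boundary points = 1 + 1 + 1 + 1 + 2 = 6; strictly interior points = area - boundary/2 + 1 = 1530; answer 1530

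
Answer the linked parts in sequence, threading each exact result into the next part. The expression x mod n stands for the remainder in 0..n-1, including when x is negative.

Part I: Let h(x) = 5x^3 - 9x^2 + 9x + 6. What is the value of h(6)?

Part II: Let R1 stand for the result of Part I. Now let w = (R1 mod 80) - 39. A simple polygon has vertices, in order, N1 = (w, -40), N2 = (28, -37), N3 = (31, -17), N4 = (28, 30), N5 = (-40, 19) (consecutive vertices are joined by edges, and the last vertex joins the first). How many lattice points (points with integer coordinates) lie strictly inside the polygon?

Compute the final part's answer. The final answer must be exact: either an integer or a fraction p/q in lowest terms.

Part I: 5*(6)^3 - 9*(6)^2 + 9*(6)^1 + 6 = (1080) + (-324) + (54) + (6) = 816; answer 816
Part II: R1 = 816; w = -23; cross terms: (-23*-37 - 28*-40)=1971, (28*-17 - 31*-37)=671, (31*30 - 28*-17)=1406, (28*19 - -40*30)=1732, (-40*-40 - -23*19)=2037; twice the area = |7817| = 7817; area = 7817/2; boundary points = 3 + 1 + 1 + 1 + 1 = 7; strictly interior points = area - boundary/2 + 1 = 3906; answer 3906

3906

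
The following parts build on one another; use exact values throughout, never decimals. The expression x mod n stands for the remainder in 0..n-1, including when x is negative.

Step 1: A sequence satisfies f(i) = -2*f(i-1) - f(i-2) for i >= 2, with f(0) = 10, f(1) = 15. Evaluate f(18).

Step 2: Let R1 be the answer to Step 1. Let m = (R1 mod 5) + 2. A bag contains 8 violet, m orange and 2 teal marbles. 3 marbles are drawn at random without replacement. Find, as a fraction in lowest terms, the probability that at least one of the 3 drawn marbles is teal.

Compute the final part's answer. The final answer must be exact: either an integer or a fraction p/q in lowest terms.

5/11

Step 1: f(2) = -2*(15) - 1*(10) = -40; iterating: f(2)=-40, f(3)=65, f(4)=-90, f(5)=115, f(6)=-140, f(7)=165, f(8)=-190, f(9)=215, f(10)=-240, f(11)=265, f(12)=-290, f(13)=315, f(14)=-340, f(15)=365, f(16)=-390, f(17)=415, f(18)=-440; answer -440
Step 2: R1 = -440; m = 2; total draws C(12,3) = 220; complement C(10,3) = 120; favorable 220 - 120 = 100; P = 5/11; answer 5/11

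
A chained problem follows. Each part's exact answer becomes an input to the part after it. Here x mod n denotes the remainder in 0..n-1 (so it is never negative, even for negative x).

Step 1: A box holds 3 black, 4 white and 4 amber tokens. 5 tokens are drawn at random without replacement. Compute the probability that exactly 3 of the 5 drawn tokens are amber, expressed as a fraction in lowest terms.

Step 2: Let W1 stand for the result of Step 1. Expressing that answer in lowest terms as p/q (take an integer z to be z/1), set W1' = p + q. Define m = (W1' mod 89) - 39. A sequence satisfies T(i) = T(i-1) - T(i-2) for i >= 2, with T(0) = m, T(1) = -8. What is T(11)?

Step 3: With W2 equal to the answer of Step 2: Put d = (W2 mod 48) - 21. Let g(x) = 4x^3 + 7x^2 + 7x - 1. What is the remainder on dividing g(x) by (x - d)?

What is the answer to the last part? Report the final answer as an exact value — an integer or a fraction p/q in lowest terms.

3545

Step 1: total draws C(11,5) = 462; favorable C(4,3)*C(7,2) = 84; P = 2/11; answer 2/11
Step 2: W1 = 2/11; threaded value p + q = 13; m = -26; T(2) = 1*(-8) - 1*(-26) = 18; iterating: T(2)=18, T(3)=26, T(4)=8, T(5)=-18, T(6)=-26, T(7)=-8, T(8)=18, T(9)=26, T(10)=8, T(11)=-18; answer -18
Step 3: W2 = -18; d = 9; remainder = value at the root: 4*(9)^3 + 7*(9)^2 + 7*(9)^1 - 1 = (2916) + (567) + (63) + (-1) = 3545; answer 3545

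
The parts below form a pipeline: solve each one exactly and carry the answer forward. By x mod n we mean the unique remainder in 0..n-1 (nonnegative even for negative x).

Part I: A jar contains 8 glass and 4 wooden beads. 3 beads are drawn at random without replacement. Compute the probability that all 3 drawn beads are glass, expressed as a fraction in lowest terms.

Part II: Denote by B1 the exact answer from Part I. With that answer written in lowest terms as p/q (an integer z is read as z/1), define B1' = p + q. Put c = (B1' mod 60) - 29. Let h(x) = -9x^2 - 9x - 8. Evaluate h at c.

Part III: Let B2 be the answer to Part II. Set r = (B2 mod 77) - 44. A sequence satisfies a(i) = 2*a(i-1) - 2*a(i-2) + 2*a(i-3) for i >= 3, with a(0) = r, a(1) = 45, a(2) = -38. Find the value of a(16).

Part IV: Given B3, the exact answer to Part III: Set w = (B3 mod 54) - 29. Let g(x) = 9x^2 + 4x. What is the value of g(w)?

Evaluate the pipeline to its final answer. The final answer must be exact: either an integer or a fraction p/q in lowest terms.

Part I: total draws C(12,3) = 220; favorable C(8,3) = 56; P = 14/55; answer 14/55
Part II: B1 = 14/55; threaded value p + q = 69; c = -20; -9*(-20)^2 - 9*(-20)^1 - 8 = (-3600) + (180) + (-8) = -3428; answer -3428
Part III: B2 = -3428; r = -7; a(3) = 2*(-38) - 2*(45) + 2*(-7) = -180; iterating: a(3)=-180, a(4)=-194, a(5)=-104, a(6)=-180, a(7)=-540, a(8)=-928, a(9)=-1136, a(10)=-1496, a(11)=-2576, a(12)=-4432, a(13)=-6704, a(14)=-9696, a(15)=-14848, a(16)=-23712; answer -23712
Part IV: B3 = -23712; w = 19; 9*(19)^2 + 4*(19)^1 = (3249) + (76) = 3325; answer 3325

3325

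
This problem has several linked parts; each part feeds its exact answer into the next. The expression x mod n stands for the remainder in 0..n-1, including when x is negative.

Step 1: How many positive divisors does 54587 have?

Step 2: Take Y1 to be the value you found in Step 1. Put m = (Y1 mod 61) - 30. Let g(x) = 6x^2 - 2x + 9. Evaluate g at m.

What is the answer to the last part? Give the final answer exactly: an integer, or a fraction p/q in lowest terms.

Step 1: 54587 = 13^2 * 17 * 19; number of divisors = (2+1) * (1+1) * (1+1) = 12; answer 12
Step 2: Y1 = 12; m = -18; 6*(-18)^2 - 2*(-18)^1 + 9 = (1944) + (36) + (9) = 1989; answer 1989

1989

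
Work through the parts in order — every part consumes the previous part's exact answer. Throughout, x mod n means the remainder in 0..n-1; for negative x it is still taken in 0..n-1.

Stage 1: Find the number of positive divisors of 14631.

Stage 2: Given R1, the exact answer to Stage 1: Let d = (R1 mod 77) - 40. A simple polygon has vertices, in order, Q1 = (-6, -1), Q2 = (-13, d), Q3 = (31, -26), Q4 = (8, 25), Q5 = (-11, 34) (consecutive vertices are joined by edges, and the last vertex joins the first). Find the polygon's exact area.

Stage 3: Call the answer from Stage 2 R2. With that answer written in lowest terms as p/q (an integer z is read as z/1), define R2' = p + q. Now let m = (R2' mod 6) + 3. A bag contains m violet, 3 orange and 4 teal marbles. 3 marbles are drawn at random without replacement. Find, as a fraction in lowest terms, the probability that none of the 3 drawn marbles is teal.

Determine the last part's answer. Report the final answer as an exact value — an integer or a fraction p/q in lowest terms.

Stage 1: 14631 = 3 * 4877; number of divisors = (1+1) * (1+1) = 4; answer 4
Stage 2: R1 = 4; d = -36; cross terms: (-6*-36 - -13*-1)=203, (-13*-26 - 31*-36)=1454, (31*25 - 8*-26)=983, (8*34 - -11*25)=547, (-11*-1 - -6*34)=215; twice the area = |3402| = 3402; area = 1701; answer 1701
Stage 3: R2 = 1701; threaded value p + q = 1702; m = 7; total draws C(14,3) = 364; favorable C(10,3) = 120; P = 30/91; answer 30/91

30/91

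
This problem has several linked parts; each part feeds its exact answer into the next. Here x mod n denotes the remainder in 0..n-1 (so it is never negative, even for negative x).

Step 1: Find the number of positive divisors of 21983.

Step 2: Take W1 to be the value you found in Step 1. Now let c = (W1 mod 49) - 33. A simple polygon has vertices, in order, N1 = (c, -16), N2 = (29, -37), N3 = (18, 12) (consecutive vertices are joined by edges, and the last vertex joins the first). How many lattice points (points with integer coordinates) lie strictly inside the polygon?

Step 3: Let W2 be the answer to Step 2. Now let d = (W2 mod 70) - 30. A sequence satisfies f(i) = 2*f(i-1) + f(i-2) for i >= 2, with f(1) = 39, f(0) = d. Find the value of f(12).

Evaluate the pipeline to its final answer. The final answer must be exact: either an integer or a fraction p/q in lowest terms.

460166

Step 1: 21983 = 13 * 19 * 89; number of divisors = (1+1) * (1+1) * (1+1) = 8; answer 8
Step 2: W1 = 8; c = -25; cross terms: (-25*-37 - 29*-16)=1389, (29*12 - 18*-37)=1014, (18*-16 - -25*12)=12; twice the area = |2415| = 2415; area = 2415/2; boundary points = 3 + 1 + 1 = 5; strictly interior points = area - boundary/2 + 1 = 1206; answer 1206
Step 3: W2 = 1206; d = -14; f(2) = 2*(39) + 1*(-14) = 64; iterating: f(2)=64, f(3)=167, f(4)=398, f(5)=963, f(6)=2324, f(7)=5611, f(8)=13546, f(9)=32703, f(10)=78952, f(11)=190607, f(12)=460166; answer 460166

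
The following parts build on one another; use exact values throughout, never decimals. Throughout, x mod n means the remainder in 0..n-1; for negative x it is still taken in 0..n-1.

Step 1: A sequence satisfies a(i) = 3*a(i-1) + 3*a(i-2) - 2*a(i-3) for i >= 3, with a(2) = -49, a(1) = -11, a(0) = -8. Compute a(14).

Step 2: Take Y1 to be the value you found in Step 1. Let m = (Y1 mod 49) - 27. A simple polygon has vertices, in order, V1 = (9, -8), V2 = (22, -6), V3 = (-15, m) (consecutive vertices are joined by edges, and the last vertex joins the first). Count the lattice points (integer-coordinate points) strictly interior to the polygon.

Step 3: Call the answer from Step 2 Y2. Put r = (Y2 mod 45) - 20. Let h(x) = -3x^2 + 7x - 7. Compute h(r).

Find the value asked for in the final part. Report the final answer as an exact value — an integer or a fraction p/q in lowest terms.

Step 1: a(3) = 3*(-49) + 3*(-11) - 2*(-8) = -164; iterating: a(3)=-164, a(4)=-617, a(5)=-2245, a(6)=-8258, a(7)=-30275, a(8)=-111109, a(9)=-407636, a(10)=-1495685, a(11)=-5487745, a(12)=-20135018, a(13)=-73876919, a(14)=-271060321; answer -271060321
Step 2: Y1 = -271060321; m = 8; cross terms: (9*-6 - 22*-8)=122, (22*8 - -15*-6)=86, (-15*-8 - 9*8)=48; twice the area = |256| = 256; area = 128; boundary points = 1 + 1 + 8 = 10; strictly interior points = area - boundary/2 + 1 = 124; answer 124
Step 3: Y2 = 124; r = 14; -3*(14)^2 + 7*(14)^1 - 7 = (-588) + (98) + (-7) = -497; answer -497

-497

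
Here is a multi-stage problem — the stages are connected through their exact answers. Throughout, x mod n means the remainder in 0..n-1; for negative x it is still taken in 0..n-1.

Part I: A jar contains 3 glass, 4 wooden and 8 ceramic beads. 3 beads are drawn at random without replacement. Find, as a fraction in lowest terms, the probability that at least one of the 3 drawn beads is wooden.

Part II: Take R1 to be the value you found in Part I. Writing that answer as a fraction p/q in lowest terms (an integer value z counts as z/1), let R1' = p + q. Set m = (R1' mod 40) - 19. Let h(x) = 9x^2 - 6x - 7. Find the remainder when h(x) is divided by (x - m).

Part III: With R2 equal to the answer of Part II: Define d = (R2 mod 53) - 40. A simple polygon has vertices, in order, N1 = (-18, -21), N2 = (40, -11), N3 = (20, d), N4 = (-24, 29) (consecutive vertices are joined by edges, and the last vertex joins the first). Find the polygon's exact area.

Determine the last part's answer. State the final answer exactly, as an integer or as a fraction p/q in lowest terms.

Part I: total draws C(15,3) = 455; complement C(11,3) = 165; favorable 455 - 165 = 290; P = 58/91; answer 58/91
Part II: R1 = 58/91; threaded value p + q = 149; m = 10; remainder = value at the root: 9*(10)^2 - 6*(10)^1 - 7 = (900) + (-60) + (-7) = 833; answer 833
Part III: R2 = 833; d = -2; cross terms: (-18*-11 - 40*-21)=1038, (40*-2 - 20*-11)=140, (20*29 - -24*-2)=532, (-24*-21 - -18*29)=1026; twice the area = |2736| = 2736; area = 1368; answer 1368

1368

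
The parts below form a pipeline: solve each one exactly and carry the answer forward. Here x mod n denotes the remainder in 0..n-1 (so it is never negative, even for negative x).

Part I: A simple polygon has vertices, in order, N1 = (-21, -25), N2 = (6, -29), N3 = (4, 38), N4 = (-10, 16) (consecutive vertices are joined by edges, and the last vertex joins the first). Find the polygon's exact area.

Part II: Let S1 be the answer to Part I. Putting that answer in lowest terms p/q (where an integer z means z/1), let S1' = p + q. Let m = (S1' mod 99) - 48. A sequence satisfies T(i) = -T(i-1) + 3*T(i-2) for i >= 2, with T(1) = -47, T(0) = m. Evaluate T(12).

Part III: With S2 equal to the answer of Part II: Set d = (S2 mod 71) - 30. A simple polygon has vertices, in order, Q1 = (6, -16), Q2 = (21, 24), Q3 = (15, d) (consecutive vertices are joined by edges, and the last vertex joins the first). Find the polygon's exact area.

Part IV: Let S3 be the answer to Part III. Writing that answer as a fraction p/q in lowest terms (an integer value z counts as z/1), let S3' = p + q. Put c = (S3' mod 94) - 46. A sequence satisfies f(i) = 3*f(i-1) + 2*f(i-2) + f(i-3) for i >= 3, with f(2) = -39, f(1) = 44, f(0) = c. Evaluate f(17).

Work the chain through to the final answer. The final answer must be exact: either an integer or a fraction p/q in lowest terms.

Part I: cross terms: (-21*-29 - 6*-25)=759, (6*38 - 4*-29)=344, (4*16 - -10*38)=444, (-10*-25 - -21*16)=586; twice the area = |2133| = 2133; area = 2133/2; answer 2133/2
Part II: S1 = 2133/2; threaded value p + q = 2135; m = 8; T(2) = -1*(-47) + 3*(8) = 71; iterating: T(2)=71, T(3)=-212, T(4)=425, T(5)=-1061, T(6)=2336, T(7)=-5519, T(8)=12527, T(9)=-29084, T(10)=66665, T(11)=-153917, T(12)=353912; answer 353912
Part III: S2 = 353912; d = 18; cross terms: (6*24 - 21*-16)=480, (21*18 - 15*24)=18, (15*-16 - 6*18)=-348; twice the area = |150| = 150; area = 75; answer 75
Part IV: S3 = 75; threaded value p + q = 76; c = 30; f(3) = 3*(-39) + 2*(44) + 1*(30) = 1; iterating: f(3)=1, f(4)=-31, f(5)=-130, f(6)=-451, f(7)=-1644, f(8)=-5964, f(9)=-21631, f(10)=-78465, f(11)=-284621, f(12)=-1032424, f(13)=-3744979, f(14)=-13584406, f(15)=-49275600, f(16)=-178740591, f(17)=-648357379; answer -648357379

-648357379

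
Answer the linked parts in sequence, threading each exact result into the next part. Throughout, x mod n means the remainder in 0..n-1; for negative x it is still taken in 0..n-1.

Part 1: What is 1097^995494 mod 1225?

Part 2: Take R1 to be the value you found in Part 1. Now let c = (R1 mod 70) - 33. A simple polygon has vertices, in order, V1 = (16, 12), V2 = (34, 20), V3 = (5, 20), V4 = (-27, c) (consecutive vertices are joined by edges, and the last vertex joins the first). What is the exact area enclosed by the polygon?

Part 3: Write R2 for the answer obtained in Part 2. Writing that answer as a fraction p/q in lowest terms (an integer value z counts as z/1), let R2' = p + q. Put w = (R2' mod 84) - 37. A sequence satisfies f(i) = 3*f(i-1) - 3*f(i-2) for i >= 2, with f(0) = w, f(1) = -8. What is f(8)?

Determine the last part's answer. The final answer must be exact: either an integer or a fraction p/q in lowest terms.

3078

Part 1: squarings mod 1225: 1097^1=1097, 1097^2=459, 1097^4=1206, 1097^8=361, 1097^16=471, 1097^32=116, 1097^64=1206, 1097^128=361, 1097^256=471, 1097^512=116, 1097^1024=1206, 1097^2048=361, 1097^4096=471, 1097^8192=116, 1097^16384=1206, 1097^32768=361, 1097^65536=471, 1097^131072=116, 1097^262144=1206, 1097^524288=361; 1097^995494 = 1097^2 * 1097^4 * 1097^32 * 1097^128 * 1097^4096 * 1097^8192 * 1097^65536 * 1097^131072 * 1097^262144 * 1097^524288 = 569 (mod 1225); answer 569
Part 2: R1 = 569; c = -24; cross terms: (16*20 - 34*12)=-88, (34*20 - 5*20)=580, (5*-24 - -27*20)=420, (-27*12 - 16*-24)=60; twice the area = |972| = 972; area = 486; answer 486
Part 3: R2 = 486; threaded value p + q = 487; w = 30; f(2) = 3*(-8) - 3*(30) = -114; iterating: f(2)=-114, f(3)=-318, f(4)=-612, f(5)=-882, f(6)=-810, f(7)=216, f(8)=3078; answer 3078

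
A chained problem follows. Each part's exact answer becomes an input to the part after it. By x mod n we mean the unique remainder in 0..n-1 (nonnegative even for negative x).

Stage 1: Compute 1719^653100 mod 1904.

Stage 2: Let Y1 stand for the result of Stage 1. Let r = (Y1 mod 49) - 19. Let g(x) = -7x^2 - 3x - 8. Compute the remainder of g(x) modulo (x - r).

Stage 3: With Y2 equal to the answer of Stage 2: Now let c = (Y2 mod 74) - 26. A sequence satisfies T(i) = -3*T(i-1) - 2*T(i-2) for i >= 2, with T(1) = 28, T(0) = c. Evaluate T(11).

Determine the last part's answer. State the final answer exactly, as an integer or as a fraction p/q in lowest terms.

69592

Stage 1: squarings mod 1904: 1719^1=1719, 1719^2=1857, 1719^4=305, 1719^8=1633, 1719^16=1089, 1719^32=1633, 1719^64=1089, 1719^128=1633, 1719^256=1089, 1719^512=1633, 1719^1024=1089, 1719^2048=1633, 1719^4096=1089, 1719^8192=1633, 1719^16384=1089, 1719^32768=1633, 1719^65536=1089, 1719^131072=1633, 1719^262144=1089, 1719^524288=1633; 1719^653100 = 1719^4 * 1719^8 * 1719^32 * 1719^256 * 1719^512 * 1719^1024 * 1719^4096 * 1719^8192 * 1719^16384 * 1719^32768 * 1719^65536 * 1719^524288 = 1121 (mod 1904); answer 1121
Stage 2: Y1 = 1121; r = 24; remainder = value at the root: -7*(24)^2 - 3*(24)^1 - 8 = (-4032) + (-72) + (-8) = -4112; answer -4112
Stage 3: Y2 = -4112; c = 6; T(2) = -3*(28) - 2*(6) = -96; iterating: T(2)=-96, T(3)=232, T(4)=-504, T(5)=1048, T(6)=-2136, T(7)=4312, T(8)=-8664, T(9)=17368, T(10)=-34776, T(11)=69592; answer 69592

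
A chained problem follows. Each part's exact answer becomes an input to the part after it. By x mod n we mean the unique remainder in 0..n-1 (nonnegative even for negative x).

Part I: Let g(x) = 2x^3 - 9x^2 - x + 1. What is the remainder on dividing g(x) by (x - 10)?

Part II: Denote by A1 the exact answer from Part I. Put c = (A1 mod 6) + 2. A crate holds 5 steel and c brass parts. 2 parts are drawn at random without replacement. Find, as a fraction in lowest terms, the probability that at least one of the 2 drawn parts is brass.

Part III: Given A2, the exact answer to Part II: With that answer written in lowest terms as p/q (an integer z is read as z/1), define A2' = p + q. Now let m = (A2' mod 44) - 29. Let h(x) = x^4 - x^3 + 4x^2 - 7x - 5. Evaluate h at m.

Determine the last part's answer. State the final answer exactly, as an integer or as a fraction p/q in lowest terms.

23119

Part I: remainder = value at the root: 2*(10)^3 - 9*(10)^2 - 1*(10)^1 + 1 = (2000) + (-900) + (-10) + (1) = 1091; answer 1091
Part II: A1 = 1091; c = 7; total draws C(12,2) = 66; complement C(5,2) = 10; favorable 66 - 10 = 56; P = 28/33; answer 28/33
Part III: A2 = 28/33; threaded value p + q = 61; m = -12; 1*(-12)^4 - 1*(-12)^3 + 4*(-12)^2 - 7*(-12)^1 - 5 = (20736) + (1728) + (576) + (84) + (-5) = 23119; answer 23119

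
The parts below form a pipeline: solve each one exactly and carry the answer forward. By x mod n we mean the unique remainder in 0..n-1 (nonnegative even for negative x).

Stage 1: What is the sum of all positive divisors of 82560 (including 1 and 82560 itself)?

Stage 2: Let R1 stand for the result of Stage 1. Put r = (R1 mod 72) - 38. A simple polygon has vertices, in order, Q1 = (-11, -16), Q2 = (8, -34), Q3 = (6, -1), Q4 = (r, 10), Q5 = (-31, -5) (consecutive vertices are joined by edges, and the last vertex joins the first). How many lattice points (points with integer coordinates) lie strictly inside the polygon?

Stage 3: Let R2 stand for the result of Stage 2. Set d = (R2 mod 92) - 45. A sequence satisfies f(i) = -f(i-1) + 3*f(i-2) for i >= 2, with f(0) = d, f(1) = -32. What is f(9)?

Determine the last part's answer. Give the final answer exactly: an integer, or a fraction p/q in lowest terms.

-44249

Stage 1: 82560 = 2^7 * 3 * 5 * 43; sigma = (1 + 2 + 4 + 8 + 16 + 32 + 64 + 128) * (1 + 3) * (1 + 5) * (1 + 43) = 255 * 4 * 6 * 44 = 269280; answer 269280
Stage 2: R1 = 269280; r = -38; cross terms: (-11*-34 - 8*-16)=502, (8*-1 - 6*-34)=196, (6*10 - -38*-1)=22, (-38*-5 - -31*10)=500, (-31*-16 - -11*-5)=441; twice the area = |1661| = 1661; area = 1661/2; boundary points = 1 + 1 + 11 + 1 + 1 = 15; strictly interior points = area - boundary/2 + 1 = 824; answer 824
Stage 3: R2 = 824; d = 43; f(2) = -1*(-32) + 3*(43) = 161; iterating: f(2)=161, f(3)=-257, f(4)=740, f(5)=-1511, f(6)=3731, f(7)=-8264, f(8)=19457, f(9)=-44249; answer -44249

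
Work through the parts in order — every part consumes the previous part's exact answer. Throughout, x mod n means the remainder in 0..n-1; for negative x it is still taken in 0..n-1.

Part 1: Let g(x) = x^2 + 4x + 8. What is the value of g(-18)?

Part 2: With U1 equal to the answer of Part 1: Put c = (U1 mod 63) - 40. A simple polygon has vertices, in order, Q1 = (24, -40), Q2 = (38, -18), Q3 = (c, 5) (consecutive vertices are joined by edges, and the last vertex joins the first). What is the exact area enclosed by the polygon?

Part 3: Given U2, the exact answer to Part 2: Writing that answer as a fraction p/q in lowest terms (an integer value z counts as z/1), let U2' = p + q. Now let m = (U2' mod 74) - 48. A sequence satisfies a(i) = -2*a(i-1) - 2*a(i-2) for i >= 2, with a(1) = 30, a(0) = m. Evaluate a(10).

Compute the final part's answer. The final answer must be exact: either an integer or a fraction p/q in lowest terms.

-832

Part 1: 1*(-18)^2 + 4*(-18)^1 + 8 = (324) + (-72) + (8) = 260; answer 260
Part 2: U1 = 260; c = -32; cross terms: (24*-18 - 38*-40)=1088, (38*5 - -32*-18)=-386, (-32*-40 - 24*5)=1160; twice the area = |1862| = 1862; area = 931; answer 931
Part 3: U2 = 931; threaded value p + q = 932; m = -4; a(2) = -2*(30) - 2*(-4) = -52; iterating: a(2)=-52, a(3)=44, a(4)=16, a(5)=-120, a(6)=208, a(7)=-176, a(8)=-64, a(9)=480, a(10)=-832; answer -832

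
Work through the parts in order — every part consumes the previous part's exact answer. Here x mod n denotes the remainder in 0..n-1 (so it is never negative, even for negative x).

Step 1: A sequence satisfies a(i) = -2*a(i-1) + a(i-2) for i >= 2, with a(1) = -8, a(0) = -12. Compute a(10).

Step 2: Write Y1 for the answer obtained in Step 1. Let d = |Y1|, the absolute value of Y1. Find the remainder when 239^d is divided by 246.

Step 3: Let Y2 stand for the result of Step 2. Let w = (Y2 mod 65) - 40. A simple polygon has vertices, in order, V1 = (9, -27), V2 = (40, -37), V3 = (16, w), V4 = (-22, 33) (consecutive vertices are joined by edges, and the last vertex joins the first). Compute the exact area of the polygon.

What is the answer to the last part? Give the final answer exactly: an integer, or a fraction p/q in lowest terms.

1609

Step 1: a(2) = -2*(-8) + 1*(-12) = 4; iterating: a(2)=4, a(3)=-16, a(4)=36, a(5)=-88, a(6)=212, a(7)=-512, a(8)=1236, a(9)=-2984, a(10)=7204; answer 7204
Step 2: Y1 = 7204; d = 7204; squarings mod 246: 239^1=239, 239^2=49, 239^4=187, 239^8=37, 239^16=139, 239^32=133, 239^64=223, 239^128=37, 239^256=139, 239^512=133, 239^1024=223, 239^2048=37, 239^4096=139; 239^7204 = 239^4 * 239^32 * 239^1024 * 239^2048 * 239^4096 = 187 (mod 246); answer 187
Step 3: Y2 = 187; w = 17; cross terms: (9*-37 - 40*-27)=747, (40*17 - 16*-37)=1272, (16*33 - -22*17)=902, (-22*-27 - 9*33)=297; twice the area = |3218| = 3218; area = 1609; answer 1609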